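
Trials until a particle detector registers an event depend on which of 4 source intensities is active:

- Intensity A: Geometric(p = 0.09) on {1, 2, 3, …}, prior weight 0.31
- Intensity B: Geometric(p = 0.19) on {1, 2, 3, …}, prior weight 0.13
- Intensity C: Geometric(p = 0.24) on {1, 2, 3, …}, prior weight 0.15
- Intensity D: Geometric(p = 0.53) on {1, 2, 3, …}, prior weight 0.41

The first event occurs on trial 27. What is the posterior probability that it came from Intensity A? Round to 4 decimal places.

0.9480

The responsibility of component k is P(Z=k) f_k(x) divided by Σ_j P(Z=j) f_j(x).
Geometric probabilities:
  p_A = 0.0077503
  p_B = 0.000793166
  p_C = 0.000191146
  p_D = 1.58059e-09
Multiply by the mixture weights:
  P(Z=A)·p_A = 0.31 × 0.0077503 = 0.00240259
  P(Z=B)·p_B = 0.13 × 0.000793166 = 0.000103112
  P(Z=C)·p_C = 0.15 × 0.000191146 = 2.86719e-05
  P(Z=D)·p_D = 0.41 × 1.58059e-09 = 6.48043e-10
Sum: 0.00240259 + 0.000103112 + 2.86719e-05 + 6.48043e-10 = 0.00253438
Responsibility of Intensity A: 0.00240259 / 0.00253438 ≈ 0.9480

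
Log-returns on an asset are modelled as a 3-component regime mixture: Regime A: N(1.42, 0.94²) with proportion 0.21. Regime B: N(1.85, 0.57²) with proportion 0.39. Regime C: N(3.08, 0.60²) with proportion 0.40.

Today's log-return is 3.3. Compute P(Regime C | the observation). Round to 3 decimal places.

P(component k | x) = w_k·f_k(x) / marginal(x), where marginal(x) = Σ_j w_j·f_j(x).
Normal densities:
  f_A = 0.0574372
  f_B = 0.0275313
  f_C = 0.621677
Weight by the priors:
  w_A·f_A = 0.21 × 0.0574372 = 0.0120618
  w_B·f_B = 0.39 × 0.0275313 = 0.0107372
  w_C·f_C = 0.40 × 0.621677 = 0.248671
Evidence: 0.0120618 + 0.0107372 + 0.248671 = 0.27147
P(Regime C | data) ≈ 0.916

0.916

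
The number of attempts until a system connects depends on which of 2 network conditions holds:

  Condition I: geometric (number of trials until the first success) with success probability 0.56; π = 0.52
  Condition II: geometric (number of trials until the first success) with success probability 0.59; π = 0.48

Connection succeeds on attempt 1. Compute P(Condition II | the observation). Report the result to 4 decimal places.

Posterior ∝ prior × likelihood, so P(k | x) ∝ w_k f_k(x); normalise over all components.
Component likelihoods at x = 1:
  L_I = 0.56·(1−0.56)^0 = 0.56·1 = 0.56
  L_II = 0.59·(1−0.59)^0 = 0.59·1 = 0.59
Multiply by the mixture weights:
  w_I·L_I = 0.52 × 0.56 = 0.2912
  w_II·L_II = 0.48 × 0.59 = 0.2832
Sum: 0.2912 + 0.2832 = 0.5744
P(Condition II | the observation) ≈ 0.4930

0.4930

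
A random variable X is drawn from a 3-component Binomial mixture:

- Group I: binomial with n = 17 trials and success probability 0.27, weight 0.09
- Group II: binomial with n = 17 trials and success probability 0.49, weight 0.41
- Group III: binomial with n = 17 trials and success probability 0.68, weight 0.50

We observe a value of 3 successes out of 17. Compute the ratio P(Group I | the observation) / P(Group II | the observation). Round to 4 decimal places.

Only the two components matter; the odds are (P(Z=i) f_i(x)) / (P(Z=j) f_j(x)).
Evaluate each component's likelihood at the observed value:
  L_I = 0.16335
  L_II = 0.00644287
  L_III = 2.52427e-05
Odds = (0.09/0.41) × (0.16335/0.00644287) = 0.219512 × 25.3537 ≈ 5.5654

5.5654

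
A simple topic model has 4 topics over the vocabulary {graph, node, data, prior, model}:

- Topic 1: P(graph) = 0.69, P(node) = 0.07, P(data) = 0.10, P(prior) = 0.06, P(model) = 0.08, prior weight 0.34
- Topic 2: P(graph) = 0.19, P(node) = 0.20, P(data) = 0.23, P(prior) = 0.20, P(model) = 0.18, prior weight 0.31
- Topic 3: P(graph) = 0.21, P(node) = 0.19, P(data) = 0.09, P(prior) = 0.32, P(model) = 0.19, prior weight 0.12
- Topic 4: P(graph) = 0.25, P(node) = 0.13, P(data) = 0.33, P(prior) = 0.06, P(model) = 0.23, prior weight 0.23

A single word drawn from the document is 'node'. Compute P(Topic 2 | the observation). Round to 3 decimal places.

0.448

P(component k | x) = π_k·f_k(x) / marginal(x), where marginal(x) = Σ_j π_j·f_j(x).
Component likelihoods at x = 'node':
  f_1 = P(node | comp) = 0.07
  f_2 = P(node | comp) = 0.20
  f_3 = P(node | comp) = 0.19
  f_4 = P(node | comp) = 0.13
Prior × likelihood for each component:
  π_1·f_1 = 0.34 × 0.07 = 0.0238
  π_2·f_2 = 0.31 × 0.2 = 0.062
  π_3·f_3 = 0.12 × 0.19 = 0.0228
  π_4·f_4 = 0.23 × 0.13 = 0.0299
Sum: 0.0238 + 0.062 + 0.0228 + 0.0299 = 0.1385
P(Topic 2 | 'node') = 0.062 / 0.1385 ≈ 0.448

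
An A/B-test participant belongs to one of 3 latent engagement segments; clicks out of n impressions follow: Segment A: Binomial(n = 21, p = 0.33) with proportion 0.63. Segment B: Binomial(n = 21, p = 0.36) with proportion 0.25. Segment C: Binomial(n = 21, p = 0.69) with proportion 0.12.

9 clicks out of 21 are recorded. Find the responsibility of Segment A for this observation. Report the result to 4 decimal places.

0.6600

The responsibility of component k is π_k f_k(x) divided by Σ_j π_j f_j(x).
Binomial probabilities:
  L_A = C(21,9)·0.33^9·0.67^12 = 293930·4.64115e-05·0.00818272 = 0.111626
  L_B = C(21,9)·0.36^9·0.64^12 = 293930·0.00010156·0.00472237 = 0.14097
  L_C = C(21,9)·0.69^9·0.31^12 = 293930·0.0354521·7.87663e-07 = 0.00820779
Unnormalised posteriors:
  π_A·L_A = 0.63 × 0.111626 = 0.0703246
  π_B·L_B = 0.25 × 0.14097 = 0.0352425
  π_C·L_C = 0.12 × 0.00820779 = 0.000984934
Marginal: 0.0703246 + 0.0352425 + 0.000984934 = 0.106552
So the posterior for Segment A is 0.0703246 / 0.106552 ≈ 0.6600.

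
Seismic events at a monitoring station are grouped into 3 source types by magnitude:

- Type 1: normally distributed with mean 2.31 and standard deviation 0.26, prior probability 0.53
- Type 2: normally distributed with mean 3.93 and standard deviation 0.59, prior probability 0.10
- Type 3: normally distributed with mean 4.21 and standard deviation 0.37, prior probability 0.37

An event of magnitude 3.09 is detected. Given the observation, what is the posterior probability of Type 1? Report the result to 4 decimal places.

Apply Bayes' rule: the posterior for each component is proportional to its prior times its likelihood at x.
Evaluate each component's likelihood at the observed value:
  p_1 = (1/(0.26·√(2π)))·exp(−(3.09−2.31)²/(2·0.26²)) = 1.534393·exp(-4.50000) = 0.0170456
  p_2 = (1/(0.59·√(2π)))·exp(−(3.09−3.93)²/(2·0.59²)) = 0.676173·exp(-1.01350) = 0.245414
  p_3 = (1/(0.37·√(2π)))·exp(−(3.09−4.21)²/(2·0.37²)) = 1.078222·exp(-4.58145) = 0.0110411
Multiply by the mixture weights:
  w_1·p_1 = 0.53 × 0.0170456 = 0.00903415
  w_2·p_2 = 0.10 × 0.245414 = 0.0245414
  w_3·p_3 = 0.37 × 0.0110411 = 0.0040852
Denominator: 0.00903415 + 0.0245414 + 0.0040852 = 0.0376608
P(Type 1 | data) = 0.00903415 / 0.0376608 ≈ 0.2399

0.2399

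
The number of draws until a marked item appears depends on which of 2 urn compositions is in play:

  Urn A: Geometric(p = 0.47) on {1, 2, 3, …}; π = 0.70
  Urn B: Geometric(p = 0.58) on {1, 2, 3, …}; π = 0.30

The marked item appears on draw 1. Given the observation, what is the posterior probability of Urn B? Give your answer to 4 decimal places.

0.3459

The responsibility of component k is w_k f_k(x) divided by Σ_j w_j f_j(x).
Component likelihoods at x = 1:
  L_A = 0.47
  L_B = 0.58
Prior × likelihood for each component:
  w_A·L_A = 0.70 × 0.47 = 0.329
  w_B·L_B = 0.30 × 0.58 = 0.174
Evidence: 0.329 + 0.174 = 0.503
P(Urn B | x) ≈ 0.3459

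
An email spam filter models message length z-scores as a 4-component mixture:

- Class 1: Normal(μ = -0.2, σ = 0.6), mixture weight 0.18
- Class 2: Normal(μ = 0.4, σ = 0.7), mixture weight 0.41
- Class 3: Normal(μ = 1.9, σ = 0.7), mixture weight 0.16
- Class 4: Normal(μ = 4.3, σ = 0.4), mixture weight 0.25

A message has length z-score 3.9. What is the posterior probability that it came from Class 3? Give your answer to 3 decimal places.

P(component k | x) = π_k·f_k(x) / marginal(x), where marginal(x) = Σ_j π_j·f_j(x).
Evaluate each component's likelihood at the observed value:
  f_1 = (1/(0.6·√(2π)))·exp(−(3.9−-0.2)²/(2·0.6²)) = 0.664904·exp(-23.34722) = 4.82158e-11
  f_2 = (1/(0.7·√(2π)))·exp(−(3.9−0.4)²/(2·0.7²)) = 0.569918·exp(-12.50000) = 2.12389e-06
  f_3 = (1/(0.7·√(2π)))·exp(−(3.9−1.9)²/(2·0.7²)) = 0.569918·exp(-4.08163) = 0.00962014
  f_4 = (1/(0.4·√(2π)))·exp(−(3.9−4.3)²/(2·0.4²)) = 0.997356·exp(-0.50000) = 0.604927
Weight by the priors:
  π_1·f_1 = 0.18 × 4.82158e-11 = 8.67884e-12
  π_2·f_2 = 0.41 × 2.12389e-06 = 8.70793e-07
  π_3·f_3 = 0.16 × 0.00962014 = 0.00153922
  π_4·f_4 = 0.25 × 0.604927 = 0.151232
Marginal: 8.67884e-12 + 8.70793e-07 + 0.00153922 + 0.151232 = 0.152772
P(Class 3 | data) = 0.00153922 / 0.152772 ≈ 0.010

0.010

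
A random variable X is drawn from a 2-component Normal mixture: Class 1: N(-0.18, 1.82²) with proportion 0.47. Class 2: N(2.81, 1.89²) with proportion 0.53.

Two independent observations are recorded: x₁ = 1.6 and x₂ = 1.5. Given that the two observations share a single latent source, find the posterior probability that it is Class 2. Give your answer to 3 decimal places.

Posterior ∝ prior × likelihood, so P(k | x) ∝ π_k f_k(x); normalise over all components.
Since both observations come from the same component, the likelihood for component k is f_k(x₁)·f_k(x₂).
  p_1 = [(1/(1.82·√(2π)))·exp(−(1.6−-0.18)²/(2·1.82²)) = 0.219199·exp(-0.47826) = 0.135872] × [0.143157] = 0.0194512
  p_2 = [(1/(1.89·√(2π)))·exp(−(1.6−2.81)²/(2·1.89²)) = 0.211081·exp(-0.20494) = 0.171967] × [0.166007] = 0.0285478
Weight by the priors:
  π_1·p_1 = 0.47 × 0.0194512 = 0.00914204
  π_2·p_2 = 0.53 × 0.0285478 = 0.0151303
Sum: 0.00914204 + 0.0151303 = 0.0242724
So the posterior for Class 2 is 0.0151303 / 0.0242724 ≈ 0.623.

0.623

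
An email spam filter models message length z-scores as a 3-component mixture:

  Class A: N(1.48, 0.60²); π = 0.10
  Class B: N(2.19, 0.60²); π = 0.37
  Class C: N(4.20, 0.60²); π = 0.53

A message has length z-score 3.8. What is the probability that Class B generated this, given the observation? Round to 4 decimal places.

P(component k | x) = w_k·f_k(x) / marginal(x), where marginal(x) = Σ_j w_j·f_j(x).
Normal densities:
  p_A = 0.000376848
  p_B = 0.0181651
  p_C = 0.532413
Weight by the priors:
  w_A·p_A = 0.10 × 0.000376848 = 3.76848e-05
  w_B·p_B = 0.37 × 0.0181651 = 0.0067211
  w_C·p_C = 0.53 × 0.532413 = 0.282179
Evidence: 3.76848e-05 + 0.0067211 + 0.282179 = 0.288938
So the posterior for Class B is 0.0067211 / 0.288938 ≈ 0.0233.

0.0233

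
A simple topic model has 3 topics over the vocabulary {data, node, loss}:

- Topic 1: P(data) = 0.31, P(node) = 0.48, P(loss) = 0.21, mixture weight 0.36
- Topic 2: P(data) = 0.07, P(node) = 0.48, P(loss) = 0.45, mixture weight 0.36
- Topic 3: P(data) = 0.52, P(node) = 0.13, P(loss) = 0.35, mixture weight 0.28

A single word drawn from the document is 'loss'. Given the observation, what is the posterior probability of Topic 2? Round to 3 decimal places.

P(component k | x) = π_k·f_k(x) / marginal(x), where marginal(x) = Σ_j π_j·f_j(x).
Categorical probabilities:
  f_1 = P(loss | comp) = 0.21
  f_2 = P(loss | comp) = 0.45
  f_3 = P(loss | comp) = 0.35
Multiply by the mixture weights:
  π_1·f_1 = 0.36 × 0.21 = 0.0756
  π_2·f_2 = 0.36 × 0.45 = 0.162
  π_3·f_3 = 0.28 × 0.35 = 0.098
Normaliser: 0.0756 + 0.162 + 0.098 = 0.3356
P(Topic 2 | 'loss') ≈ 0.483

0.483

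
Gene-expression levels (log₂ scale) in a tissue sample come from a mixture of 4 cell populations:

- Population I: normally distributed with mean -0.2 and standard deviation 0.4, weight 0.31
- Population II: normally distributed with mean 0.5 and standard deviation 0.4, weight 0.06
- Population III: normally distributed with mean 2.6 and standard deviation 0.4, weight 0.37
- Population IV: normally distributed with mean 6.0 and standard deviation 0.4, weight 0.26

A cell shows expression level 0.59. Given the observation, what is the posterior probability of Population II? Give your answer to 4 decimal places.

0.5702

Apply Bayes' rule: the posterior for each component is proportional to its prior times its likelihood at x.
Evaluate each component's likelihood at the observed value:
  p_I = (1/(0.4·√(2π)))·exp(−(0.59−-0.2)²/(2·0.4²)) = 0.997356·exp(-1.95031) = 0.141854
  p_II = (1/(0.4·√(2π)))·exp(−(0.59−0.5)²/(2·0.4²)) = 0.997356·exp(-0.02531) = 0.972427
  p_III = (1/(0.4·√(2π)))·exp(−(0.59−2.6)²/(2·0.4²)) = 0.997356·exp(-12.62531) = 3.27904e-06
  p_IV = (1/(0.4·√(2π)))·exp(−(0.59−6.0)²/(2·0.4²)) = 0.997356·exp(-91.46281) = 1.89258e-40
Weight by the priors:
  π_I·p_I = 0.31 × 0.141854 = 0.0439746
  π_II·p_II = 0.06 × 0.972427 = 0.0583456
  π_III·p_III = 0.37 × 3.27904e-06 = 1.21324e-06
  π_IV·p_IV = 0.26 × 1.89258e-40 = 4.92072e-41
Marginal: 0.0439746 + 0.0583456 + 1.21324e-06 + 4.92072e-41 = 0.102321
Responsibility of Population II: 0.0583456 / 0.102321 ≈ 0.5702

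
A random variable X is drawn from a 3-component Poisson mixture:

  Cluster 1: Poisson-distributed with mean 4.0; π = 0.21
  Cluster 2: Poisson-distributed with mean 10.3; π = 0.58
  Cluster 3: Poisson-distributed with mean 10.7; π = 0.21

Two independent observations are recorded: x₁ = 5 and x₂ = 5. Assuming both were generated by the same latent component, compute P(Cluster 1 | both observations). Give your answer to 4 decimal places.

Apply Bayes' rule: the posterior for each component is proportional to its prior times its likelihood at x.
Since both observations come from the same component, the likelihood for component k is f_k(x₁)·f_k(x₂).
  p_1 = [0.156293] × [0.156293] = 0.0244276
  p_2 = [0.0324916] × [0.0324916] = 0.00105571
  p_3 = [0.0263504] × [0.0263504] = 0.000694342
Multiply by the mixture weights:
  P(Z=1)·p_1 = 0.21 × 0.0244276 = 0.00512981
  P(Z=2)·p_2 = 0.58 × 0.00105571 = 0.00061231
  P(Z=3)·p_3 = 0.21 × 0.000694342 = 0.000145812
Evidence: 0.00512981 + 0.00061231 + 0.000145812 = 0.00588793
So the posterior for Cluster 1 is 0.00512981 / 0.00588793 ≈ 0.8712.

0.8712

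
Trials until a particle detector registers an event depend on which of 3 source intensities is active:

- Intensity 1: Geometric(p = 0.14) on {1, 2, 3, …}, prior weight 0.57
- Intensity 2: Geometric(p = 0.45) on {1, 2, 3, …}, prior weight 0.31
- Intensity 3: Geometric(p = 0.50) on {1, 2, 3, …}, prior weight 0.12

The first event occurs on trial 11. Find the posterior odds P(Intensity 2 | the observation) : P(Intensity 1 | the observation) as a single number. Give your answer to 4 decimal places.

Only the two components matter; the odds are (π_i f_i(x)) / (π_j f_j(x)).
Component likelihoods at x = 11:
  p_1 = 0.0309822
  p_2 = 0.00113983
  p_3 = 0.000488281
Odds = (0.31/0.57) × (0.00113983/0.0309822) = 0.54386 × 0.0367898 ≈ 0.0200

0.0200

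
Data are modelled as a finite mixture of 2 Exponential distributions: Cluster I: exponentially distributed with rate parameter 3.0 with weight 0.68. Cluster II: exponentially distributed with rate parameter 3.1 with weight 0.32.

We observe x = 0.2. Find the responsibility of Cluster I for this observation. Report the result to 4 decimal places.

0.6772

The responsibility of component k is π_k f_k(x) divided by Σ_j π_j f_j(x).
Exponential densities:
  p_I = 3.0·e^(−3.0·0.2) = 3.0·e^(−0.6000) = 1.64643
  p_II = 3.1·e^(−3.1·0.2) = 3.1·e^(−0.6200) = 1.66763
Multiply by the mixture weights:
  π_I·p_I = 0.68 × 1.64643 = 1.11958
  π_II·p_II = 0.32 × 1.66763 = 0.533641
Evidence: 1.11958 + 0.533641 = 1.65322
So the posterior for Cluster I is 1.11958 / 1.65322 ≈ 0.6772.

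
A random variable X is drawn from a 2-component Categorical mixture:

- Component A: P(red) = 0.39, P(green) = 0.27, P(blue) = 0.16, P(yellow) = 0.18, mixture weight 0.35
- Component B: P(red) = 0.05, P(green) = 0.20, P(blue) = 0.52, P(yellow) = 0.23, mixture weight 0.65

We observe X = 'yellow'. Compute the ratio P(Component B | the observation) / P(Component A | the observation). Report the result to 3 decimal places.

2.373

Posterior odds = (P(Z=i) f_i(x)) / (P(Z=j) f_j(x)); the normalising sum cancels.
Categorical probabilities:
  L_A = 0.18
  L_B = 0.23
0.1495 / 0.063 ≈ 2.373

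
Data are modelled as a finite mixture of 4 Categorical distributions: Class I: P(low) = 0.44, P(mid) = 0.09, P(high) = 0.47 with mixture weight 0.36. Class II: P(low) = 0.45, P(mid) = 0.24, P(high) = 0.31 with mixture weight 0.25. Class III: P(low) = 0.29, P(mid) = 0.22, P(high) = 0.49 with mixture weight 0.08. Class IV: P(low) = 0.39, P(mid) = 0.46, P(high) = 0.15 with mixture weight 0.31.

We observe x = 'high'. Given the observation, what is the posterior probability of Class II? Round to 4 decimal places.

0.2332

P(component k | x) = π_k·f_k(x) / marginal(x), where marginal(x) = Σ_j π_j·f_j(x).
Categorical probabilities:
  L_I = P(high | comp) = 0.47
  L_II = P(high | comp) = 0.31
  L_III = P(high | comp) = 0.49
  L_IV = P(high | comp) = 0.15
Prior × likelihood for each component:
  π_I·L_I = 0.36 × 0.47 = 0.1692
  π_II·L_II = 0.25 × 0.31 = 0.0775
  π_III·L_III = 0.08 × 0.49 = 0.0392
  π_IV·L_IV = 0.31 × 0.15 = 0.0465
Marginal: 0.1692 + 0.0775 + 0.0392 + 0.0465 = 0.3324
So the posterior for Class II is 0.0775 / 0.3324 ≈ 0.2332.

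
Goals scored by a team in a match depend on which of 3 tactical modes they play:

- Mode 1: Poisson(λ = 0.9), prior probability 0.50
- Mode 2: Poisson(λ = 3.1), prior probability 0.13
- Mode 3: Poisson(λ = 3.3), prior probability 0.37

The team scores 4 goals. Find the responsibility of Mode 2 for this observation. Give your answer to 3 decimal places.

Apply Bayes' rule: the posterior for each component is proportional to its prior times its likelihood at x.
Evaluate each component's likelihood at the observed value:
  p_1 = e^(−0.9)·0.9^4/4! = 0.0111146
  p_2 = e^(−3.1)·3.1^4/4! = 0.17335
  p_3 = e^(−3.3)·3.3^4/4! = 0.182252
Weight by the priors:
  P(Z=1)·p_1 = 0.50 × 0.0111146 = 0.0055573
  P(Z=2)·p_2 = 0.13 × 0.17335 = 0.0225354
  P(Z=3)·p_3 = 0.37 × 0.182252 = 0.0674333
Sum: 0.0055573 + 0.0225354 + 0.0674333 = 0.095526
So the posterior for Mode 2 is 0.0225354 / 0.095526 ≈ 0.236.

0.236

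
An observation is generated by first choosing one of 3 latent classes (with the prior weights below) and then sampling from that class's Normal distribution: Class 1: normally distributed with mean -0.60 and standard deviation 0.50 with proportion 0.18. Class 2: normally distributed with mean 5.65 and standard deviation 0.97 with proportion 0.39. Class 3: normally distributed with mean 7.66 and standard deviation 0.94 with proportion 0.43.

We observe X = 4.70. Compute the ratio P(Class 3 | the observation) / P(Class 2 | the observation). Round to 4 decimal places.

Posterior odds = (π_i f_i(x)) / (π_j f_j(x)); the normalising sum cancels.
Normal densities:
  f_1 = (1/(0.50·√(2π)))·exp(−(4.70−-0.60)²/(2·0.50²)) = 0.797885·exp(-56.18000) = 3.18622e-25
  f_2 = (1/(0.97·√(2π)))·exp(−(4.70−5.65)²/(2·0.97²)) = 0.411281·exp(-0.47959) = 0.254597
  f_3 = (1/(0.94·√(2π)))·exp(−(4.70−7.66)²/(2·0.94²)) = 0.424407·exp(-4.95790) = 0.00298259
Posterior odds = (π_3·f_3) / (π_2·f_2) = (0.43·0.00298259) / (0.39·0.254597) = 0.00128251 / 0.0992928 ≈ 0.0129

0.0129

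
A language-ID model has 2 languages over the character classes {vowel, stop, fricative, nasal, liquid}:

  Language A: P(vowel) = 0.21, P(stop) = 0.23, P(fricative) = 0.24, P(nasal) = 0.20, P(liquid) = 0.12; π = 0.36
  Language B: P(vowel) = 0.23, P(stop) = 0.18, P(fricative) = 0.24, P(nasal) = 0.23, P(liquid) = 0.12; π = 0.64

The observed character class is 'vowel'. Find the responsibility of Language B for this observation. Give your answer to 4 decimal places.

0.6607

By Bayes' theorem, P(k | x) = π_k f_k(x) / Σ_j π_j f_j(x).
Evaluate each component's likelihood at the observed value:
  L_A = 0.21
  L_B = 0.23
Weight by the priors:
  π_A·L_A = 0.36 × 0.21 = 0.0756
  π_B·L_B = 0.64 × 0.23 = 0.1472
Denominator: 0.0756 + 0.1472 = 0.2228
P(Language B | the observation) ≈ 0.6607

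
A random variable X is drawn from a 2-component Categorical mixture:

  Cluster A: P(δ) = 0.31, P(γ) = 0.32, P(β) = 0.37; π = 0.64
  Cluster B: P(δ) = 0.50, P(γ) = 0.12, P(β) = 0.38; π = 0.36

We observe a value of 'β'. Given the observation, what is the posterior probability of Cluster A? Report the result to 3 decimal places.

P(component k | x) = π_k·f_k(x) / marginal(x), where marginal(x) = Σ_j π_j·f_j(x).
Component likelihoods at x = 'β':
  f_A = P(β | comp) = 0.37
  f_B = P(β | comp) = 0.38
Unnormalised posteriors:
  π_A·f_A = 0.64 × 0.37 = 0.2368
  π_B·f_B = 0.36 × 0.38 = 0.1368
Evidence: 0.2368 + 0.1368 = 0.3736
P(Cluster A | x) ≈ 0.634

0.634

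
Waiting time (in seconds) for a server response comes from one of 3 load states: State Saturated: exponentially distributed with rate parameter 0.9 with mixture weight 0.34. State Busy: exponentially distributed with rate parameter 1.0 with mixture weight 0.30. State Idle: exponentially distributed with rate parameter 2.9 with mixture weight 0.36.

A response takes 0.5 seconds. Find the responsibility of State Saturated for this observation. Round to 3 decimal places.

0.314

Apply Bayes' rule: the posterior for each component is proportional to its prior times its likelihood at x.
Exponential densities:
  f_Saturated = 0.573865
  f_Busy = 0.606531
  f_Idle = 0.680254
Multiply by the mixture weights:
  P(Z=Saturated)·f_Saturated = 0.34 × 0.573865 = 0.195114
  P(Z=Busy)·f_Busy = 0.30 × 0.606531 = 0.181959
  P(Z=Idle)·f_Idle = 0.36 × 0.680254 = 0.244891
Marginal: 0.195114 + 0.181959 + 0.244891 = 0.621965
P(State Saturated | 0.5 seconds) ≈ 0.314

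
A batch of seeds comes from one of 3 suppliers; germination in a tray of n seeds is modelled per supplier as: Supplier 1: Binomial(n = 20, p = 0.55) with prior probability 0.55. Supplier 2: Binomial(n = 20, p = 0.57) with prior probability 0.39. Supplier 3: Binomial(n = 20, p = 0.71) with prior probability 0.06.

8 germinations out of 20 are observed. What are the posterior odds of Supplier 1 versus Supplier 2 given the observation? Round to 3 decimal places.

Posterior odds = (w_i f_i(x)) / (w_j f_j(x)); the normalising sum cancels.
Binomial probabilities:
  L_1 = C(20,8)·0.55^8·0.45^12 = 125970·0.00837339·6.89525e-05 = 0.0727309
  L_2 = C(20,8)·0.57^8·0.43^12 = 125970·0.0111429·3.99596e-05 = 0.0560903
  L_3 = C(20,8)·0.71^8·0.29^12 = 125970·0.0645754·3.53815e-07 = 0.00287813
Odds = (0.55/0.39) × (0.0727309/0.0560903) = 1.41026 × 1.29668 ≈ 1.829

1.829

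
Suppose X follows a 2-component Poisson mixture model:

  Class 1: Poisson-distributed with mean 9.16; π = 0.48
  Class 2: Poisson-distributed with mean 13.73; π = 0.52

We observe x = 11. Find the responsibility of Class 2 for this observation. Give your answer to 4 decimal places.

P(component k | x) = P(Z=k)·f_k(x) / marginal(x), where marginal(x) = Σ_j P(Z=j)·f_j(x).
Poisson probabilities:
  f_1 = e^(−9.16)·9.16^11/11! = 0.100359
  f_2 = e^(−13.73)·13.73^11/11! = 0.0891984
Multiply by the mixture weights:
  P(Z=1)·f_1 = 0.48 × 0.100359 = 0.0481724
  P(Z=2)·f_2 = 0.52 × 0.0891984 = 0.0463832
Denominator: 0.0481724 + 0.0463832 = 0.0945556
P(Class 2 | the observation) = 0.0463832 / 0.0945556 ≈ 0.4905

0.4905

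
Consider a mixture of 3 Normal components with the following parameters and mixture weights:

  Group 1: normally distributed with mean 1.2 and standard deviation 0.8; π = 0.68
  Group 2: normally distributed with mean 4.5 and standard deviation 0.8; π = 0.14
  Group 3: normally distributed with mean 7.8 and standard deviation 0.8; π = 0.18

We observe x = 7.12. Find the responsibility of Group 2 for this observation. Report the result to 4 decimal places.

Apply Bayes' rule: the posterior for each component is proportional to its prior times its likelihood at x.
Component likelihoods at x = 7.12:
  f_1 = 6.40969e-13
  f_2 = 0.00233765
  f_3 = 0.347481
Multiply by the mixture weights:
  P(Z=1)·f_1 = 0.68 × 6.40969e-13 = 4.35859e-13
  P(Z=2)·f_2 = 0.14 × 0.00233765 = 0.000327272
  P(Z=3)·f_3 = 0.18 × 0.347481 = 0.0625466
Sum: 4.35859e-13 + 0.000327272 + 0.0625466 = 0.0628739
Responsibility of Group 2: 0.000327272 / 0.0628739 ≈ 0.0052

0.0052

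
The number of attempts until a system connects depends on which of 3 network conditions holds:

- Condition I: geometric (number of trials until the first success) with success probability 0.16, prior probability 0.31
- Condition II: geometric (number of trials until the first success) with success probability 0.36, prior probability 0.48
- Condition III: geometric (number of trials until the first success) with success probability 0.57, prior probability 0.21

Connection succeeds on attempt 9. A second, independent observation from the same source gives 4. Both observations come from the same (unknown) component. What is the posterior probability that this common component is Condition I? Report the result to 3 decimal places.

By Bayes' theorem, P(k | x) = π_k f_k(x) / Σ_j π_j f_j(x).
Since both observations come from the same component, the likelihood for component k is f_k(x₁)·f_k(x₂).
  L_I = [0.16·(1−0.16)^8 = 0.16·0.247876 = 0.0396601] × [0.0948326] = 0.00376108
  L_II = [0.36·(1−0.36)^8 = 0.36·0.0281475 = 0.0101331] × [0.0943718] = 0.000956279
  L_III = [0.57·(1−0.57)^8 = 0.57·0.00116882 = 0.000666227] × [0.045319] = 3.01928e-05
Prior × likelihood for each component:
  π_I·L_I = 0.31 × 0.00376108 = 0.00116593
  π_II·L_II = 0.48 × 0.000956279 = 0.000459014
  π_III·L_III = 0.21 × 3.01928e-05 = 6.34048e-06
Marginal: 0.00116593 + 0.000459014 + 6.34048e-06 = 0.00163129
Responsibility of Condition I: 0.00116593 / 0.00163129 ≈ 0.715

0.715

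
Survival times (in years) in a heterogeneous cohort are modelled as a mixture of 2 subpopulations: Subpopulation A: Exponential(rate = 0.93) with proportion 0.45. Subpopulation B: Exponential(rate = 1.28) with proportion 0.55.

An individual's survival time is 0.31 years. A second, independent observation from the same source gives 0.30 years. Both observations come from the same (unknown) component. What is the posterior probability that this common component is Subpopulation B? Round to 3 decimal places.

0.652

By Bayes' theorem, P(k | x) = π_k f_k(x) / Σ_j π_j f_j(x).
Since both observations come from the same component, the likelihood for component k is f_k(x₁)·f_k(x₂).
  f_A = [0.697069] × [0.703582] = 0.490445
  f_B = [0.86076] × [0.871848] = 0.750452
Prior × likelihood for each component:
  π_A·f_A = 0.45 × 0.490445 = 0.2207
  π_B·f_B = 0.55 × 0.750452 = 0.412748
Normaliser: 0.2207 + 0.412748 = 0.633449
So the posterior for Subpopulation B is 0.412748 / 0.633449 ≈ 0.652.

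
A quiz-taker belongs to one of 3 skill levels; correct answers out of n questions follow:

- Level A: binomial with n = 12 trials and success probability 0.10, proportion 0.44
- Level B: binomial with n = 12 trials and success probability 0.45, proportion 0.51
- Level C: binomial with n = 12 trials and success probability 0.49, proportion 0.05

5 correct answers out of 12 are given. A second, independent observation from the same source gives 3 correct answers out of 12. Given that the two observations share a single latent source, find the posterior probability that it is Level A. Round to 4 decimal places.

0.0127

Posterior ∝ prior × likelihood, so P(k | x) ∝ w_k f_k(x); normalise over all components.
Since both observations come from the same component, the likelihood for component k is f_k(x₁)·f_k(x₂).
  f_A = [0.00378811] × [0.0852325] = 0.00032287
  f_B = [0.222498] × [0.0923261] = 0.0205424
  f_C = [0.200769] × [0.0604147] = 0.0121294
Unnormalised posteriors:
  w_A·f_A = 0.44 × 0.00032287 = 0.000142063
  w_B·f_B = 0.51 × 0.0205424 = 0.0104766
  w_C·f_C = 0.05 × 0.0121294 = 0.00060647
Evidence: 0.000142063 + 0.0104766 + 0.00060647 = 0.0112252
Responsibility of Level A: 0.000142063 / 0.0112252 ≈ 0.0127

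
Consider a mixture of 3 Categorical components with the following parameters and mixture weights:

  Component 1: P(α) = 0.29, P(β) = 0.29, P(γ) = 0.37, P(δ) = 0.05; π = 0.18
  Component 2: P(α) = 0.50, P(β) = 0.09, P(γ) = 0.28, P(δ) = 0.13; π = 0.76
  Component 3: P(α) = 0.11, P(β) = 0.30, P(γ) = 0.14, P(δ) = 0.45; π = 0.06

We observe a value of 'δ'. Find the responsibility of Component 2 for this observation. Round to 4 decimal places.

Apply Bayes' rule: the posterior for each component is proportional to its prior times its likelihood at x.
Evaluate each component's likelihood at the observed value:
  L_1 = P(δ | comp) = 0.05
  L_2 = P(δ | comp) = 0.13
  L_3 = P(δ | comp) = 0.45
Unnormalised posteriors:
  w_1·L_1 = 0.18 × 0.05 = 0.009
  w_2·L_2 = 0.76 × 0.13 = 0.0988
  w_3·L_3 = 0.06 × 0.45 = 0.027
Sum: 0.009 + 0.0988 + 0.027 = 0.1348
So the posterior for Component 2 is 0.0988 / 0.1348 ≈ 0.7329.

0.7329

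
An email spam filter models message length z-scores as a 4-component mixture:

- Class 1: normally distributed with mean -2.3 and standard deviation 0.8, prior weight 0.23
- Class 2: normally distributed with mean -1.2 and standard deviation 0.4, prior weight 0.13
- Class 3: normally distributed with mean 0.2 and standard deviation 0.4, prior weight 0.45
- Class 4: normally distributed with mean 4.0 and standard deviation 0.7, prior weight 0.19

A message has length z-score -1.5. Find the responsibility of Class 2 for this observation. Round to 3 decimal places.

Posterior ∝ prior × likelihood, so P(k | x) ∝ π_k f_k(x); normalise over all components.
Evaluate each component's likelihood at the observed value:
  f_1 = (1/(0.8·√(2π)))·exp(−(-1.5−-2.3)²/(2·0.8²)) = 0.498678·exp(-0.50000) = 0.302463
  f_2 = (1/(0.4·√(2π)))·exp(−(-1.5−-1.2)²/(2·0.4²)) = 0.997356·exp(-0.28125) = 0.752844
  f_3 = (1/(0.4·√(2π)))·exp(−(-1.5−0.2)²/(2·0.4²)) = 0.997356·exp(-9.03125) = 0.000119297
  f_4 = (1/(0.7·√(2π)))·exp(−(-1.5−4.0)²/(2·0.7²)) = 0.569918·exp(-30.86735) = 2.24024e-14
Unnormalised posteriors:
  π_1·f_1 = 0.23 × 0.302463 = 0.0695666
  π_2·f_2 = 0.13 × 0.752844 = 0.0978697
  π_3·f_3 = 0.45 × 0.000119297 = 5.36835e-05
  π_4·f_4 = 0.19 × 2.24024e-14 = 4.25645e-15
Sum: 0.0695666 + 0.0978697 + 5.36835e-05 + 4.25645e-15 = 0.16749
P(Class 2 | x) ≈ 0.584

0.584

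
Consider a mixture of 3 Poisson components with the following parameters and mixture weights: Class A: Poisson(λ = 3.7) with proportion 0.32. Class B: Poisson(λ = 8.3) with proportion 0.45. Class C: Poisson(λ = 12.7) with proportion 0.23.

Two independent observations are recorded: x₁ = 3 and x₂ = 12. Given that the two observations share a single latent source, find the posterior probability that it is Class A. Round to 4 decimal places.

Posterior ∝ prior × likelihood, so P(k | x) ∝ w_k f_k(x); normalise over all components.
Since both observations come from the same component, the likelihood for component k is f_k(x₁)·f_k(x₂).
  f_A = [e^(−3.7)·3.7^3/3! = 0.20872] × [0.000339777] = 7.09183e-05
  f_B = [e^(−8.3)·8.3^3/3! = 0.0236831] × [0.0554569] = 0.00131339
  f_C = [e^(−12.7)·12.7^3/3! = 0.00104165] × [0.112142] = 0.000116812
Unnormalised posteriors:
  w_A·f_A = 0.32 × 7.09183e-05 = 2.26939e-05
  w_B·f_B = 0.45 × 0.00131339 = 0.000591027
  w_C·f_C = 0.23 × 0.000116812 = 2.68668e-05
Marginal: 2.26939e-05 + 0.000591027 + 2.68668e-05 = 0.000640588
So the posterior for Class A is 2.26939e-05 / 0.000640588 ≈ 0.0354.

0.0354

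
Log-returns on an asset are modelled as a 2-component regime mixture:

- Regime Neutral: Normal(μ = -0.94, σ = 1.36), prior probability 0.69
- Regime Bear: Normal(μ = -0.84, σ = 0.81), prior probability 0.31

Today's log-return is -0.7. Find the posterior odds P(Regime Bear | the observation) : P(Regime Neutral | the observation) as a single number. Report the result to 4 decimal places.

The posterior odds equal the prior odds times the likelihood ratio: (P(Z=i)/P(Z=j))·(f_i(x)/f_j(x)).
Evaluate each component's likelihood at the observed value:
  p_Neutral = (1/(1.36·√(2π)))·exp(−(-0.7−-0.94)²/(2·1.36²)) = 0.293340·exp(-0.01557) = 0.288808
  p_Bear = (1/(0.81·√(2π)))·exp(−(-0.7−-0.84)²/(2·0.81²)) = 0.492521·exp(-0.01494) = 0.485219
Posterior odds = (P(Z=Bear)·p_Bear) / (P(Z=Neutral)·p_Neutral) = (0.31·0.485219) / (0.69·0.288808) = 0.150418 / 0.199277 ≈ 0.7548

0.7548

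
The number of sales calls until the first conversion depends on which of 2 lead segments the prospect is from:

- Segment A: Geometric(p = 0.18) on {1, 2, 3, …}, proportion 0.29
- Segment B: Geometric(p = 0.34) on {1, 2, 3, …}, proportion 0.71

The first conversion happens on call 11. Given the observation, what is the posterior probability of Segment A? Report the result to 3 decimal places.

0.655

The responsibility of component k is π_k f_k(x) divided by Σ_j π_j f_j(x).
Evaluate each component's likelihood at the observed value:
  p_A = 0.0247406
  p_B = 0.00533235
Prior × likelihood for each component:
  π_A·p_A = 0.29 × 0.0247406 = 0.00717479
  π_B·p_B = 0.71 × 0.00533235 = 0.00378597
Normaliser: 0.00717479 + 0.00378597 = 0.0109608
Responsibility of Segment A: 0.00717479 / 0.0109608 ≈ 0.655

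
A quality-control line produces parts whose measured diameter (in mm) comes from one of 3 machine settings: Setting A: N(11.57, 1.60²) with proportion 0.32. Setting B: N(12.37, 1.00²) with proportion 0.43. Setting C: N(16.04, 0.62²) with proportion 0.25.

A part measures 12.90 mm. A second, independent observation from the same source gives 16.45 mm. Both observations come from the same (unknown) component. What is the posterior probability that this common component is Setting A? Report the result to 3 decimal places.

Apply Bayes' rule: the posterior for each component is proportional to its prior times its likelihood at x.
Since both observations come from the same component, the likelihood for component k is f_k(x₁)·f_k(x₂).
  p_A = [0.176501] × [0.0023811] = 0.000420266
  p_B = [0.346668] × [9.68702e-05] = 3.35818e-05
  p_C = [1.73316e-06] × [0.517081] = 8.96184e-07
Multiply by the mixture weights:
  w_A·p_A = 0.32 × 0.000420266 = 0.000134485
  w_B·p_B = 0.43 × 3.35818e-05 = 1.44402e-05
  w_C·p_C = 0.25 × 8.96184e-07 = 2.24046e-07
Denominator: 0.000134485 + 1.44402e-05 + 2.24046e-07 = 0.000149149
So the posterior for Setting A is 0.000134485 / 0.000149149 ≈ 0.902.

0.902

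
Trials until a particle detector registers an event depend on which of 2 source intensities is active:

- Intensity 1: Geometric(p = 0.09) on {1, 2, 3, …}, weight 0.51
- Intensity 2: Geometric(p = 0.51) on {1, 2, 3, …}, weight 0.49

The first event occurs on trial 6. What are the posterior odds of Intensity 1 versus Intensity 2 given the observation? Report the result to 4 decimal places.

4.0576

Only the two components matter; the odds are (w_i f_i(x)) / (w_j f_j(x)).
Component likelihoods at x = 6:
  f_1 = 0.0561629
  f_2 = 0.0144062
Odds = (0.51/0.49) × (0.0561629/0.0144062) = 1.04082 × 3.89851 ≈ 4.0576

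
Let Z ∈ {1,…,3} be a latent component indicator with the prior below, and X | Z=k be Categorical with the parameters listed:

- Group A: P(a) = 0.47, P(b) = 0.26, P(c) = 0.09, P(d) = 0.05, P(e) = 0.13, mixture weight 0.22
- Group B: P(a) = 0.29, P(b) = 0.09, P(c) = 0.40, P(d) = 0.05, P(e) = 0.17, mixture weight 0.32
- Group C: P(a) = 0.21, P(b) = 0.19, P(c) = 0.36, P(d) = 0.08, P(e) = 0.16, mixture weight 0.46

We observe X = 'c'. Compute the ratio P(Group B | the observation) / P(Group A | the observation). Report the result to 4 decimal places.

6.4646

Only the two components matter; the odds are (π_i f_i(x)) / (π_j f_j(x)).
Component likelihoods at x = 'c':
  L_A = 0.09
  L_B = 0.4
  L_C = 0.36
0.128 / 0.0198 ≈ 6.4646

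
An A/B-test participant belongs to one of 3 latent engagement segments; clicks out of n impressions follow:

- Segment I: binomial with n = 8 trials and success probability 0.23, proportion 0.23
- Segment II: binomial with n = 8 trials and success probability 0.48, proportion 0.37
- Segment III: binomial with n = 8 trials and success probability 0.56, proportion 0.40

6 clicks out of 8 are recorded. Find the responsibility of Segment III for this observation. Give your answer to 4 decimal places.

The responsibility of component k is π_k f_k(x) divided by Σ_j π_j f_j(x).
Evaluate each component's likelihood at the observed value:
  L_I = 0.00245757
  L_II = 0.0926002
  L_III = 0.167183
Prior × likelihood for each component:
  π_I·L_I = 0.23 × 0.00245757 = 0.000565242
  π_II·L_II = 0.37 × 0.0926002 = 0.0342621
  π_III·L_III = 0.40 × 0.167183 = 0.0668731
Evidence: 0.000565242 + 0.0342621 + 0.0668731 = 0.1017
So the posterior for Segment III is 0.0668731 / 0.1017 ≈ 0.6575.

0.6575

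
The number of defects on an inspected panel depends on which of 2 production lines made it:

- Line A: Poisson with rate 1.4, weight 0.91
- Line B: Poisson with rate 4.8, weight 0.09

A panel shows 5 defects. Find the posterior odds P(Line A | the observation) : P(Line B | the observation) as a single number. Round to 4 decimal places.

Since P(k|x) ∝ P(Z=k) f_k(x), the posterior odds are P(Z=i) f_i(x) / (P(Z=j) f_j(x)).
Poisson probabilities:
  L_A = 0.0110521
  L_B = 0.174748
Odds = (0.91/0.09) × (0.0110521/0.174748) = 10.1111 × 0.0632463 ≈ 0.6395

0.6395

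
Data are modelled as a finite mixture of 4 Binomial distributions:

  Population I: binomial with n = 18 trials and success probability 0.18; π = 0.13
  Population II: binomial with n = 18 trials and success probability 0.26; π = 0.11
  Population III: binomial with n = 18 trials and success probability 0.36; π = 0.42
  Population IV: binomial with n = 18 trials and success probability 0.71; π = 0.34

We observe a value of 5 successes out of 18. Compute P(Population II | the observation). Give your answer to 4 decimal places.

The responsibility of component k is P(Z=k) f_k(x) divided by Σ_j P(Z=j) f_j(x).
Binomial probabilities:
  p_I = 0.122694
  p_II = 0.203123
  p_III = 0.156578
  p_IV = 0.000158615
Unnormalised posteriors:
  P(Z=I)·p_I = 0.13 × 0.122694 = 0.0159502
  P(Z=II)·p_II = 0.11 × 0.203123 = 0.0223435
  P(Z=III)·p_III = 0.42 × 0.156578 = 0.0657629
  P(Z=IV)·p_IV = 0.34 × 0.000158615 = 5.39292e-05
Marginal: 0.0159502 + 0.0223435 + 0.0657629 + 5.39292e-05 = 0.10411
P(Population II | data) ≈ 0.2146

0.2146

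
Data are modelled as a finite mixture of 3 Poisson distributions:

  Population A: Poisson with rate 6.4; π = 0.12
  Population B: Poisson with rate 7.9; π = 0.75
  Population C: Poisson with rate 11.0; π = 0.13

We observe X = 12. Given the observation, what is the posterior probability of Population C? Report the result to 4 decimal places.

0.2817

Apply Bayes' rule: the posterior for each component is proportional to its prior times its likelihood at x.
Evaluate each component's likelihood at the observed value:
  f_A = 0.0163809
  f_B = 0.0457364
  f_C = 0.10943
Weight by the priors:
  π_A·f_A = 0.12 × 0.0163809 = 0.00196571
  π_B·f_B = 0.75 × 0.0457364 = 0.0343023
  π_C·f_C = 0.13 × 0.10943 = 0.0142259
Marginal: 0.00196571 + 0.0343023 + 0.0142259 = 0.0504939
P(Population C | the observation) ≈ 0.2817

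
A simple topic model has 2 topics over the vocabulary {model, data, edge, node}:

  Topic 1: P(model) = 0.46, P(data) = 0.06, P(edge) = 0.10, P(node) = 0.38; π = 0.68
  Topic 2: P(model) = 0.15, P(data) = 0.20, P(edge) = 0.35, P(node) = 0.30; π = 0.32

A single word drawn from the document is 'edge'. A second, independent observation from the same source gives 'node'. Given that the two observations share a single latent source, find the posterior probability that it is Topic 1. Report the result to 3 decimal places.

0.435

The responsibility of component k is w_k f_k(x) divided by Σ_j w_j f_j(x).
Since both observations come from the same component, the likelihood for component k is f_k(x₁)·f_k(x₂).
  L_1 = [0.1] × [0.38] = 0.038
  L_2 = [0.35] × [0.3] = 0.105
Prior × likelihood for each component:
  w_1·L_1 = 0.68 × 0.038 = 0.02584
  w_2·L_2 = 0.32 × 0.105 = 0.0336
Denominator: 0.02584 + 0.0336 = 0.05944
Responsibility of Topic 1: 0.02584 / 0.05944 ≈ 0.435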